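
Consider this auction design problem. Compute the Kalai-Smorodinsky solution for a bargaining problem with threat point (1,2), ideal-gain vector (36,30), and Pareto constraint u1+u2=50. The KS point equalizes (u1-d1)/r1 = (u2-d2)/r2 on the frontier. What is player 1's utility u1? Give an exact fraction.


Step 1: At the KS point, (u1-d1)/r1 = (u2-d2)/r2 = t and u1+u2 = 50
Step 2: u1 = d1 + r1*t and u2 = d2 + r2*t, so (d1 + r1*t) + (d2 + r2*t) = 50
Step 3: t = (50 - 1 - 2)/(36 + 30) = 47/66
Step 4: u1 = d1 + r1*t = 1 + 36 * 47/66 = 293/11
Step 5: (Check: u2 = d2 + r2*t = 257/11; u1+u2 = 293/11 + 257/11 = 50, on the frontier.)

293/11


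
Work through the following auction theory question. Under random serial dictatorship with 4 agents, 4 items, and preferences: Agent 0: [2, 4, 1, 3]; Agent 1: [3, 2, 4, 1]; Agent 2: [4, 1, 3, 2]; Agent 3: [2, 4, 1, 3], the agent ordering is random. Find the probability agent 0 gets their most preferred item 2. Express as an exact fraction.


Step 1: Agent 0 wants item 2
Step 2: There are 24 possible orderings of agents
Step 3: In 12 orderings, agent 0 gets item 2
Step 4: Probability = 12/24 = 1/2

1/2


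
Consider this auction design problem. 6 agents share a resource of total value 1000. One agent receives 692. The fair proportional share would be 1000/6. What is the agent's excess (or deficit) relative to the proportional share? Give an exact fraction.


Step 1: Proportional share = 1000/6 = 500/3
Step 2: Agent's actual allocation = 692
Step 3: Excess = 692 - 500/3 = 1576/3

1576/3


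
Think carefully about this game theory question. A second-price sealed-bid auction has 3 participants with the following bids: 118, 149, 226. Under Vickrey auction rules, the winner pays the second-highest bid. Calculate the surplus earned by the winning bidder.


Step 1: Sort bids in descending order: 226, 149, 118
Step 2: The winning bid is the highest: 226
Step 3: The payment equals the second-highest bid: 149
Step 4: Surplus = winner's bid - payment = 226 - 149 = 77

77


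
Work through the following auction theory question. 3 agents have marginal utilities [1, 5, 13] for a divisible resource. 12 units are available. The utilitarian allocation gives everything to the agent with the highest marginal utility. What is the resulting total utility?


Step 1: The marginal utilities are [1, 5, 13]
Step 2: The highest marginal utility is 13
Step 3: All 12 units go to that agent
Step 4: Total utility = 13 * 12 = 156

156


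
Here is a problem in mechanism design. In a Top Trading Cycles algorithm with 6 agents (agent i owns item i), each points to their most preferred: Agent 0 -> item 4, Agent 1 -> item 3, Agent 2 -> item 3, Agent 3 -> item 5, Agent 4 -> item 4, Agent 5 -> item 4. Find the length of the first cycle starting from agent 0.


Step 1: Trace the pointer graph from agent 0: 0 -> 4 -> 4
Step 2: A cycle is detected when we revisit agent 4
Step 3: The cycle is: 4 -> 4
Step 4: Cycle length = 1

1


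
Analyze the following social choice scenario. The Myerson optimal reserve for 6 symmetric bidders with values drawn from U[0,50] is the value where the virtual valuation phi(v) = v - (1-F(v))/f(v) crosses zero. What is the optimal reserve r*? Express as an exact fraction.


Step 1: For U[0,50], F(v) = v/50 and f(v) = 1/50
Step 2: phi(v) = v - (1 - v/50)/(1/50) = v - (50 - v) = 2v - 50
Step 3: Set phi(r*) = 0: 2r* - 50 = 0
Step 4: r* = 50/2 = 25 (the number of bidders n = 6 does not enter)

25


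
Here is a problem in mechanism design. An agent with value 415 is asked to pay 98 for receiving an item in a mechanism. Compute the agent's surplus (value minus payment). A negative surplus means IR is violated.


Step 1: Surplus = value - payment = 415 - 98 = 317
Step 2: IR is satisfied (surplus >= 0)

317


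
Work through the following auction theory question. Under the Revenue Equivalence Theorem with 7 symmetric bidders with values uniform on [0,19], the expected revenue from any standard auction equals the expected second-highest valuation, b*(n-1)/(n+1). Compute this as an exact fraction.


Step 1: By Revenue Equivalence, expected revenue = b*(n-1)/(n+1)
Step 2: Substituting n = 7, b = 19
Step 3: Revenue = 19*(7-1)/(7+1) = 19*6/8
Step 4: Revenue = 114/8 = 57/4

57/4


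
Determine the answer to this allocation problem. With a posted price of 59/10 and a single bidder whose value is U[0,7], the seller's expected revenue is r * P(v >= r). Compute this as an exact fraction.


Step 1: Posted price r = 59/10, value support [0,7]
Step 2: P(v >= r) = (7 - 59/10)/7 = 11/70
Step 3: Expected revenue = r * P(v >= r) = 59/10 * 11/70
Step 4: Revenue = 649/700

649/700


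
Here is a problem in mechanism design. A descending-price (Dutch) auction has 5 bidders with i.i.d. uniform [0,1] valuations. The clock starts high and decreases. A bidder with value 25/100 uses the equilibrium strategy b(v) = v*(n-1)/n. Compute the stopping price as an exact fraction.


Step 1: Dutch auctions are strategically equivalent to first-price auctions
Step 2: The equilibrium bid is b(v) = v*(n-1)/n
Step 3: b = 1/4 * 4/5
Step 4: b = 1/5

1/5


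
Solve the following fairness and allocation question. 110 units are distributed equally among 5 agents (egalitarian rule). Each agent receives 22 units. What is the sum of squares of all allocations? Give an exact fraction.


Step 1: Each agent's share = 110/5 = 22
Step 2: Square of each share = (22)^2 = 484
Step 3: Sum of squares = 5 * 484 = 2420

2420


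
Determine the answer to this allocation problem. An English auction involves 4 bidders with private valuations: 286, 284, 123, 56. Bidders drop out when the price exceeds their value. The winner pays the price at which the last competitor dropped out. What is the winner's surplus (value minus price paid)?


Step 1: Identify the highest value: 286
Step 2: Identify the second-highest value: 284
Step 3: The final price = second-highest value = 284
Step 4: Surplus = 286 - 284 = 2

2


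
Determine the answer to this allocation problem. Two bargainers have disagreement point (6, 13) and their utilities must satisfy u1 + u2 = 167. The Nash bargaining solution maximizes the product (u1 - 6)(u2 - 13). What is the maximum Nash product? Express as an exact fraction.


Step 1: The Nash solution splits surplus symmetrically above the disagreement point
Step 2: u1 = (total + d1 - d2)/2 = (167 + 6 - 13)/2 = 80
Step 3: u2 = (total - d1 + d2)/2 = (167 - 6 + 13)/2 = 87
Step 4: Nash product = (80 - 6) * (87 - 13)
Step 5: = 74 * 74 = 5476

5476


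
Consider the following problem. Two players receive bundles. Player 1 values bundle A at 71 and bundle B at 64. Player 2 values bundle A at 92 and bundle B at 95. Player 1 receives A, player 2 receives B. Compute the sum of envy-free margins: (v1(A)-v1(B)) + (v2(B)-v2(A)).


Step 1: Player 1's margin = v1(A) - v1(B) = 71 - 64 = 7
Step 2: Player 2's margin = v2(B) - v2(A) = 95 - 92 = 3
Step 3: Total margin = 7 + 3 = 10

10


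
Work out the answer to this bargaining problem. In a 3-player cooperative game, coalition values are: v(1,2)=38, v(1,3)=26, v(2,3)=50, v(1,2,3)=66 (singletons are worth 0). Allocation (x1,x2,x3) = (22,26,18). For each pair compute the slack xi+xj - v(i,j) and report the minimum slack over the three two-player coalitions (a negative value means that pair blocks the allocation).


Step 1: Slack for coalition (1,2): x1+x2 - v12 = 48 - 38 = 10
Step 2: Slack for coalition (1,3): x1+x3 - v13 = 40 - 26 = 14
Step 3: Slack for coalition (2,3): x2+x3 - v23 = 44 - 50 = -6
Step 4: Minimum slack = min(10, 14, -6) = -6, attained by (2,3); coalition (2,3) can block (slack < 0), so the allocation is not in the core

-6


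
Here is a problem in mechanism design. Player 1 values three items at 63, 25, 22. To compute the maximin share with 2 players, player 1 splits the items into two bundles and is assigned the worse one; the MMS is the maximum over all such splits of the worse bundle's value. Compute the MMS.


Step 1: Item values = 63, 25, 22
Step 2: Enumerate all 2-bundle partitions and take the smaller bundle:
  Partition 1: {63} vs {25,22} -> bundles 63, 47; min = 47
  Partition 2: {25} vs {63,22} -> bundles 25, 85; min = 25
  Partition 3: {22} vs {63,25} -> bundles 22, 88; min = 22
Step 3: MMS = max(47, 25, 22) = 47

47


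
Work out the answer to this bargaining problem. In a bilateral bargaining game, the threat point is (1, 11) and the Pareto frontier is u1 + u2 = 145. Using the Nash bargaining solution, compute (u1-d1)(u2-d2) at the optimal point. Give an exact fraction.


Step 1: The Nash solution splits surplus symmetrically above the disagreement point
Step 2: u1 = (total + d1 - d2)/2 = (145 + 1 - 11)/2 = 135/2
Step 3: u2 = (total - d1 + d2)/2 = (145 - 1 + 11)/2 = 155/2
Step 4: Nash product = (135/2 - 1) * (155/2 - 11)
Step 5: = 133/2 * 133/2 = 17689/4

17689/4


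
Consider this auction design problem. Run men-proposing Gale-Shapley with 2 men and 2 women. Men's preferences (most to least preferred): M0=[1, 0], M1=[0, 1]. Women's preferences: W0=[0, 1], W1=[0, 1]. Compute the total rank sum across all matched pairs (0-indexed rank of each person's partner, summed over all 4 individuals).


Step 1: Run Gale-Shapley (men propose, women hold best offer):
  M0 proposes to W1; she accepts
  M1 proposes to W0; she accepts
Step 2: Final matching: W0-M1, W1-M0
Step 3: 0-indexed ranks (man's rank of his match, then woman's): 0 + 1 + 0 + 0
Step 4: Total rank sum = 1

1


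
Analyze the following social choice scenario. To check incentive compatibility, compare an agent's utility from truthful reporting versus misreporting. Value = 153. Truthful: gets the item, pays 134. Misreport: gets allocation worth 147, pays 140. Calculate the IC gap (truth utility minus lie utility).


Step 1: U(truth) = value - payment = 153 - 134 = 19
Step 2: U(lie) = allocation - payment = 147 - 140 = 7
Step 3: IC gap = 19 - 7 = 12

12


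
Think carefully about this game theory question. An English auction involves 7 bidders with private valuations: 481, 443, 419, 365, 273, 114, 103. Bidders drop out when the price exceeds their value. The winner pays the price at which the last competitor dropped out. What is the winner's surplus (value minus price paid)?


Step 1: Identify the highest value: 481
Step 2: Identify the second-highest value: 443
Step 3: The final price = second-highest value = 443
Step 4: Surplus = 481 - 443 = 38

38


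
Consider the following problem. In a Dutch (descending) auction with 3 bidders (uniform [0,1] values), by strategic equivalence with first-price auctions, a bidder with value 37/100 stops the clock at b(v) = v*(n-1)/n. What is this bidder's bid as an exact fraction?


Step 1: Dutch auctions are strategically equivalent to first-price auctions
Step 2: The equilibrium bid is b(v) = v*(n-1)/n
Step 3: b = 37/100 * 2/3
Step 4: b = 37/150

37/150


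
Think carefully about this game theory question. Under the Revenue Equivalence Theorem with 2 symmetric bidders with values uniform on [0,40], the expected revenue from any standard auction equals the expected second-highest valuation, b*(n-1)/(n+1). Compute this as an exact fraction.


Step 1: By Revenue Equivalence, expected revenue = b*(n-1)/(n+1)
Step 2: Substituting n = 2, b = 40
Step 3: Revenue = 40*(2-1)/(2+1) = 40*1/3
Step 4: Revenue = 40/3

40/3


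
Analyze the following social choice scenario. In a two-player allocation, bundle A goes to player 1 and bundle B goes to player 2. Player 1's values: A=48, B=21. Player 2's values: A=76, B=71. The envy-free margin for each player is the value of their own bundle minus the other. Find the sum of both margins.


Step 1: Player 1's margin = v1(A) - v1(B) = 48 - 21 = 27
Step 2: Player 2's margin = v2(B) - v2(A) = 71 - 76 = -5
Step 3: Total margin = 27 + -5 = 22

22


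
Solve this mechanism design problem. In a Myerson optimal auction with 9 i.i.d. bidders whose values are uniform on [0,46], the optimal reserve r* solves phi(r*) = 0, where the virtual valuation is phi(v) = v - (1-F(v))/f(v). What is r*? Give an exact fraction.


Step 1: For U[0,46], F(v) = v/46 and f(v) = 1/46
Step 2: phi(v) = v - (1 - v/46)/(1/46) = v - (46 - v) = 2v - 46
Step 3: Set phi(r*) = 0: 2r* - 46 = 0
Step 4: r* = 46/2 = 23 (the number of bidders n = 9 does not enter)

23


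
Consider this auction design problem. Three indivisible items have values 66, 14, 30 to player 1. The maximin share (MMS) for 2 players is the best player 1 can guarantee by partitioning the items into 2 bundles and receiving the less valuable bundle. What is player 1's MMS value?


Step 1: Item values = 66, 14, 30
Step 2: Enumerate all 2-bundle partitions and take the smaller bundle:
  Partition 1: {66} vs {14,30} -> bundles 66, 44; min = 44
  Partition 2: {14} vs {66,30} -> bundles 14, 96; min = 14
  Partition 3: {30} vs {66,14} -> bundles 30, 80; min = 30
Step 3: MMS = max(44, 14, 30) = 44

44


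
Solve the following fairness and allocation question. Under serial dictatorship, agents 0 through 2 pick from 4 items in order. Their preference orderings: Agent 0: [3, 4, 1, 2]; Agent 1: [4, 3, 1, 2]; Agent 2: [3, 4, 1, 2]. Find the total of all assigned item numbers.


Step 1: Agent 0 picks item 3
Step 2: Agent 1 picks item 4
Step 3: Agent 2 picks item 1
Step 4: Sum = 3 + 4 + 1 = 8

8


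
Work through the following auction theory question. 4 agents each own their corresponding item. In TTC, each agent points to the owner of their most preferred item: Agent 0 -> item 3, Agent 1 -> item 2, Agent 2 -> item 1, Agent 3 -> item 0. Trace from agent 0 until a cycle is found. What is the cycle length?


Step 1: Trace the pointer graph from agent 0: 0 -> 3 -> 0
Step 2: A cycle is detected when we revisit agent 0
Step 3: The cycle is: 0 -> 3 -> 0
Step 4: Cycle length = 2

2


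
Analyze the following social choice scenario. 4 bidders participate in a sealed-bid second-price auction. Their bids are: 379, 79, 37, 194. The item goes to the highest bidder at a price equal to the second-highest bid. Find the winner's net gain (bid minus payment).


Step 1: Sort bids in descending order: 379, 194, 79, 37
Step 2: The winning bid is the highest: 379
Step 3: The payment equals the second-highest bid: 194
Step 4: Surplus = winner's bid - payment = 379 - 194 = 185

185


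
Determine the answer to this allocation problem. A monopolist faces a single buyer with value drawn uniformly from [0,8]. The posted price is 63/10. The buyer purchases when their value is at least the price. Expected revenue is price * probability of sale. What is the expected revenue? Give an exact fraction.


Step 1: Posted price r = 63/10, value support [0,8]
Step 2: P(v >= r) = (8 - 63/10)/8 = 17/80
Step 3: Expected revenue = r * P(v >= r) = 63/10 * 17/80
Step 4: Revenue = 1071/800

1071/800


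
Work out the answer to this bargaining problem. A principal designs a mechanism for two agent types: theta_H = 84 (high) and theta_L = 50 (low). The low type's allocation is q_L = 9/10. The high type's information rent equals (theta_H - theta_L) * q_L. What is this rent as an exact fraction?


Step 1: theta_H - theta_L = 84 - 50 = 34
Step 2: Information rent = (theta_H - theta_L) * q_L
Step 3: = 34 * 9/10
Step 4: = 153/5

153/5


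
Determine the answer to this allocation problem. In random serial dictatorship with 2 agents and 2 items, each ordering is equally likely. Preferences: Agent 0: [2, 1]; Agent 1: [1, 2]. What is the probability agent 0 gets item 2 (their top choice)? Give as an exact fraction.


Step 1: Agent 0 wants item 2
Step 2: There are 2 possible orderings of agents
Step 3: In 2 orderings, agent 0 gets item 2
Step 4: Probability = 2/2 = 1

1


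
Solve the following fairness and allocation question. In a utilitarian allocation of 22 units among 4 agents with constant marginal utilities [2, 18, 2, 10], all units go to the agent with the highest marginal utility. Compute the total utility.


Step 1: The marginal utilities are [2, 18, 2, 10]
Step 2: The highest marginal utility is 18
Step 3: All 22 units go to that agent
Step 4: Total utility = 18 * 22 = 396

396


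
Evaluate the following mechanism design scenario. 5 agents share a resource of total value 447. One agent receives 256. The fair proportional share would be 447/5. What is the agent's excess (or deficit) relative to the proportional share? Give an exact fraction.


Step 1: Proportional share = 447/5
Step 2: Agent's actual allocation = 256
Step 3: Excess = 256 - 447/5 = 833/5

833/5


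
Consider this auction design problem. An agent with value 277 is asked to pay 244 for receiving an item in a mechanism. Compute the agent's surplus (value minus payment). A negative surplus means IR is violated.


Step 1: Surplus = value - payment = 277 - 244 = 33
Step 2: IR is satisfied (surplus >= 0)

33


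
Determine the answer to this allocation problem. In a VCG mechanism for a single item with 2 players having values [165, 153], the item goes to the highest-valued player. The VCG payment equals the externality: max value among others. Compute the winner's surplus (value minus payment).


Step 1: The winner is the agent with the highest value: agent 0 with value 165
Step 2: Values of other agents: [153]
Step 3: VCG payment = max of others' values = 153
Step 4: Surplus = 165 - 153 = 12

12


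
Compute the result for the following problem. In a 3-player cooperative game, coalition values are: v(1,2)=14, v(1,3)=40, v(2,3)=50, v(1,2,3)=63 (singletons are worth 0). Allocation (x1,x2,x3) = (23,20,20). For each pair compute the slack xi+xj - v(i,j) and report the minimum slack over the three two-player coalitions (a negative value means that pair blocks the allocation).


Step 1: Slack for coalition (1,2): x1+x2 - v12 = 43 - 14 = 29
Step 2: Slack for coalition (1,3): x1+x3 - v13 = 43 - 40 = 3
Step 3: Slack for coalition (2,3): x2+x3 - v23 = 40 - 50 = -10
Step 4: Minimum slack = min(29, 3, -10) = -10, attained by (2,3); coalition (2,3) can block (slack < 0), so the allocation is not in the core

-10


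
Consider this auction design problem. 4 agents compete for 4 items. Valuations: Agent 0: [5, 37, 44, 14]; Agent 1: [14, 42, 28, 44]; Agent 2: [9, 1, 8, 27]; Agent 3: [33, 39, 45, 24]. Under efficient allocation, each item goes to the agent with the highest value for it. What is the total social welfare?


Step 1: For each item, find the maximum value among all agents.
Step 2: Item 0 -> Agent 3 (value 33)
Step 3: Item 1 -> Agent 1 (value 42)
Step 4: Item 2 -> Agent 3 (value 45)
Step 5: Item 3 -> Agent 1 (value 44)
Step 6: Total welfare = 33 + 42 + 45 + 44 = 164

164


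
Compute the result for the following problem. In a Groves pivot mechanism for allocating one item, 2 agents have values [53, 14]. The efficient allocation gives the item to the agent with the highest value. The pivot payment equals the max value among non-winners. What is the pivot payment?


Step 1: The efficient winner is agent 0 with value 53
Step 2: Other agents' values: [14]
Step 3: Pivot payment = max(others) = 14
Step 4: The winner pays 14

14


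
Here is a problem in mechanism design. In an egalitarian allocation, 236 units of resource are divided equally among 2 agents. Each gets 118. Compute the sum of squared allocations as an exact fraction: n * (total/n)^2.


Step 1: Each agent's share = 236/2 = 118
Step 2: Square of each share = (118)^2 = 13924
Step 3: Sum of squares = 2 * 13924 = 27848

27848


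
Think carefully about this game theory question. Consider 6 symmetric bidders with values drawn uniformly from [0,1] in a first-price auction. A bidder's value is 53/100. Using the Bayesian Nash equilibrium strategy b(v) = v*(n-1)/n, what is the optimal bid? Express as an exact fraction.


Step 1: The symmetric BNE bidding function is b(v) = v * (n-1) / n
Step 2: Substitute v = 53/100 and n = 6
Step 3: b = 53/100 * 5/6
Step 4: b = 53/120

53/120


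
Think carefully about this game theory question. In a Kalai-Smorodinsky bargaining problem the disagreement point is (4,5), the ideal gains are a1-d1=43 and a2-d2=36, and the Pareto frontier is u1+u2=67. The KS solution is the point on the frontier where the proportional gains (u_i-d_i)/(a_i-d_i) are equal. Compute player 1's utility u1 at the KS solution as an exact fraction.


Step 1: At the KS point, (u1-d1)/r1 = (u2-d2)/r2 = t and u1+u2 = 67
Step 2: u1 = d1 + r1*t and u2 = d2 + r2*t, so (d1 + r1*t) + (d2 + r2*t) = 67
Step 3: t = (67 - 4 - 5)/(43 + 36) = 58/79
Step 4: u1 = d1 + r1*t = 4 + 43 * 58/79 = 2810/79
Step 5: (Check: u2 = d2 + r2*t = 2483/79; u1+u2 = 2810/79 + 2483/79 = 67, on the frontier.)

2810/79


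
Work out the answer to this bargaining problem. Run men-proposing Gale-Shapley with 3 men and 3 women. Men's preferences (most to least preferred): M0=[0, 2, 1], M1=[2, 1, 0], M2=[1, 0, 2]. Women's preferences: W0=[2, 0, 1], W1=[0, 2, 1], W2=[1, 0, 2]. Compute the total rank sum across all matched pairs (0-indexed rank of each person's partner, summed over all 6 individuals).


Step 1: Run Gale-Shapley (men propose, women hold best offer):
  M0 proposes to W0; she accepts
  M1 proposes to W2; she accepts
  M2 proposes to W1; she accepts
Step 2: Final matching: W0-M0, W1-M2, W2-M1
Step 3: 0-indexed ranks (man's rank of his match, then woman's): 0 + 1 + 0 + 1 + 0 + 0
Step 4: Total rank sum = 2

2


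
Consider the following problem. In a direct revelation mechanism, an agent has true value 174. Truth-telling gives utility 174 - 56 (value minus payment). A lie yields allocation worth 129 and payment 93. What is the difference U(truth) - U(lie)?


Step 1: U(truth) = value - payment = 174 - 56 = 118
Step 2: U(lie) = allocation - payment = 129 - 93 = 36
Step 3: IC gap = 118 - 36 = 82

82


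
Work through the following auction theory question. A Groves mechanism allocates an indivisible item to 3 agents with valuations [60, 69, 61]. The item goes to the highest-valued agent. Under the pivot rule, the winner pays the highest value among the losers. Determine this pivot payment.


Step 1: The efficient winner is agent 1 with value 69
Step 2: Other agents' values: [60, 61]
Step 3: Pivot payment = max(others) = 61
Step 4: The winner pays 61

61


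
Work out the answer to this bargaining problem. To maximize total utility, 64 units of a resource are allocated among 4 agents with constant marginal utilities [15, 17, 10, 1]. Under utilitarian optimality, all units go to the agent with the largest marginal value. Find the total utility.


Step 1: The marginal utilities are [15, 17, 10, 1]
Step 2: The highest marginal utility is 17
Step 3: All 64 units go to that agent
Step 4: Total utility = 17 * 64 = 1088

1088


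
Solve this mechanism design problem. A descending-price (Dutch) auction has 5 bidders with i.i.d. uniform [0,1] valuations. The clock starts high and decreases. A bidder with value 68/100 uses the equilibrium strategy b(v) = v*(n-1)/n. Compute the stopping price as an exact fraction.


Step 1: Dutch auctions are strategically equivalent to first-price auctions
Step 2: The equilibrium bid is b(v) = v*(n-1)/n
Step 3: b = 17/25 * 4/5
Step 4: b = 68/125

68/125


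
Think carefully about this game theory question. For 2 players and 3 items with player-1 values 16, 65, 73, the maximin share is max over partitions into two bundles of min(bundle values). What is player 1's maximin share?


Step 1: Item values = 16, 65, 73
Step 2: Enumerate all 2-bundle partitions and take the smaller bundle:
  Partition 1: {16} vs {65,73} -> bundles 16, 138; min = 16
  Partition 2: {65} vs {16,73} -> bundles 65, 89; min = 65
  Partition 3: {73} vs {16,65} -> bundles 73, 81; min = 73
Step 3: MMS = max(16, 65, 73) = 73

73


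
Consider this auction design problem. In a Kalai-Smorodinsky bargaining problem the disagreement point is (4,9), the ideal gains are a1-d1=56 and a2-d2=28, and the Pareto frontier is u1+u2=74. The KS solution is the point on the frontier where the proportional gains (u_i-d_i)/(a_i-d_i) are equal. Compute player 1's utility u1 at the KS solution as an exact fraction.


Step 1: At the KS point, (u1-d1)/r1 = (u2-d2)/r2 = t and u1+u2 = 74
Step 2: u1 = d1 + r1*t and u2 = d2 + r2*t, so (d1 + r1*t) + (d2 + r2*t) = 74
Step 3: t = (74 - 4 - 9)/(56 + 28) = 61/84
Step 4: u1 = d1 + r1*t = 4 + 56 * 61/84 = 134/3
Step 5: (Check: u2 = d2 + r2*t = 88/3; u1+u2 = 134/3 + 88/3 = 74, on the frontier.)

134/3


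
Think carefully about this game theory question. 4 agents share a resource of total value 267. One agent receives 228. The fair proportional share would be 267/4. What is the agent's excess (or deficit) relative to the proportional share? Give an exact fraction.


Step 1: Proportional share = 267/4
Step 2: Agent's actual allocation = 228
Step 3: Excess = 228 - 267/4 = 645/4

645/4


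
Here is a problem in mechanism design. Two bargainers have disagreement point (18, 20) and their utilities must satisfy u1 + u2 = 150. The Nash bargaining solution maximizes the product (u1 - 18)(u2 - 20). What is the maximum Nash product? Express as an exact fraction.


Step 1: The Nash solution splits surplus symmetrically above the disagreement point
Step 2: u1 = (total + d1 - d2)/2 = (150 + 18 - 20)/2 = 74
Step 3: u2 = (total - d1 + d2)/2 = (150 - 18 + 20)/2 = 76
Step 4: Nash product = (74 - 18) * (76 - 20)
Step 5: = 56 * 56 = 3136

3136


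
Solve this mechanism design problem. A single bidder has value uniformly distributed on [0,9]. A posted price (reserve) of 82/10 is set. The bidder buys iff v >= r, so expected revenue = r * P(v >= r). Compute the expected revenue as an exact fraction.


Step 1: Posted price r = 41/5, value support [0,9]
Step 2: P(v >= r) = (9 - 41/5)/9 = 4/45
Step 3: Expected revenue = r * P(v >= r) = 41/5 * 4/45
Step 4: Revenue = 164/225

164/225


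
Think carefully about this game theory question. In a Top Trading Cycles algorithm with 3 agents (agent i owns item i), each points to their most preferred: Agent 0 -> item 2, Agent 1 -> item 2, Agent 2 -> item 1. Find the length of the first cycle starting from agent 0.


Step 1: Trace the pointer graph from agent 0: 0 -> 2 -> 1 -> 2
Step 2: A cycle is detected when we revisit agent 2
Step 3: The cycle is: 2 -> 1 -> 2
Step 4: Cycle length = 2

2


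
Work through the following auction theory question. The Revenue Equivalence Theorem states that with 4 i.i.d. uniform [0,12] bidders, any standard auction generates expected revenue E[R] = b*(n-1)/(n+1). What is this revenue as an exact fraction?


Step 1: By Revenue Equivalence, expected revenue = b*(n-1)/(n+1)
Step 2: Substituting n = 4, b = 12
Step 3: Revenue = 12*(4-1)/(4+1) = 12*3/5
Step 4: Revenue = 36/5

36/5


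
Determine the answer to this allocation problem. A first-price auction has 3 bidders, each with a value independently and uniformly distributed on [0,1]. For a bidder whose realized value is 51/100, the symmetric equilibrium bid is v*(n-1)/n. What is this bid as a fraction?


Step 1: The symmetric BNE bidding function is b(v) = v * (n-1) / n
Step 2: Substitute v = 51/100 and n = 3
Step 3: b = 51/100 * 2/3
Step 4: b = 17/50

17/50


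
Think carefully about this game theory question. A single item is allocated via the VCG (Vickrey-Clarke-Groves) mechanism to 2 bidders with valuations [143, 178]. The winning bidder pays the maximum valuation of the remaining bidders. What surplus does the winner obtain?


Step 1: The winner is the agent with the highest value: agent 1 with value 178
Step 2: Values of other agents: [143]
Step 3: VCG payment = max of others' values = 143
Step 4: Surplus = 178 - 143 = 35

35


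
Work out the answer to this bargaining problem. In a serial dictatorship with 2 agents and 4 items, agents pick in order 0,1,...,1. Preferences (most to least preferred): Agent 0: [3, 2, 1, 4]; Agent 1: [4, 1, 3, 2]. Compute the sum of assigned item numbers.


Step 1: Agent 0 picks item 3
Step 2: Agent 1 picks item 4
Step 3: Sum = 3 + 4 = 7

7


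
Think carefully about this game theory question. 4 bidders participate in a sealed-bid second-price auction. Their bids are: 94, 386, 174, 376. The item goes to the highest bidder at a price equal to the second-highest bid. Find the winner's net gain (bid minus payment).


Step 1: Sort bids in descending order: 386, 376, 174, 94
Step 2: The winning bid is the highest: 386
Step 3: The payment equals the second-highest bid: 376
Step 4: Surplus = winner's bid - payment = 386 - 376 = 10

10


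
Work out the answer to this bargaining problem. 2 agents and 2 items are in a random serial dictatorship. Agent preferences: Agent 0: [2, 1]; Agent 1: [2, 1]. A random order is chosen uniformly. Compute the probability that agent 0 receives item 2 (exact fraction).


Step 1: Agent 0 wants item 2
Step 2: There are 2 possible orderings of agents
Step 3: In 1 orderings, agent 0 gets item 2
Step 4: Probability = 1/2

1/2


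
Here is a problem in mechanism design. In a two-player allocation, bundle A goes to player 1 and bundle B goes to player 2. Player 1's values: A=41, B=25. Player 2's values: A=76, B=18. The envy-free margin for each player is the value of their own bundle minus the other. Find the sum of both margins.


Step 1: Player 1's margin = v1(A) - v1(B) = 41 - 25 = 16
Step 2: Player 2's margin = v2(B) - v2(A) = 18 - 76 = -58
Step 3: Total margin = 16 + -58 = -42

-42


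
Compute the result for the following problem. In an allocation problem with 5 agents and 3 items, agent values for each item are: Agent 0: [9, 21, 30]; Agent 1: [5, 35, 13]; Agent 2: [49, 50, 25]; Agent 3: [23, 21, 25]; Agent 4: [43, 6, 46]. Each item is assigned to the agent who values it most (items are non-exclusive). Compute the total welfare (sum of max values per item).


Step 1: For each item, find the maximum value among all agents.
Step 2: Item 0 -> Agent 2 (value 49)
Step 3: Item 1 -> Agent 2 (value 50)
Step 4: Item 2 -> Agent 4 (value 46)
Step 5: Total welfare = 49 + 50 + 46 = 145

145


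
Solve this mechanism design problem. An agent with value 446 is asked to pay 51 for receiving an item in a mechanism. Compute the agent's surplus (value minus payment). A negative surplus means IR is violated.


Step 1: Surplus = value - payment = 446 - 51 = 395
Step 2: IR is satisfied (surplus >= 0)

395


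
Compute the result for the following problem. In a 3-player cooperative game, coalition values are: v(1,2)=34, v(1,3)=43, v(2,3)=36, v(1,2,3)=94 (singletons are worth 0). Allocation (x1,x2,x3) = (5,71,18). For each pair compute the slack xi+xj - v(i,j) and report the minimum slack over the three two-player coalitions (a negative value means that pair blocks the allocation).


Step 1: Slack for coalition (1,2): x1+x2 - v12 = 76 - 34 = 42
Step 2: Slack for coalition (1,3): x1+x3 - v13 = 23 - 43 = -20
Step 3: Slack for coalition (2,3): x2+x3 - v23 = 89 - 36 = 53
Step 4: Minimum slack = min(42, -20, 53) = -20, attained by (1,3); coalition (1,3) can block (slack < 0), so the allocation is not in the core

-20


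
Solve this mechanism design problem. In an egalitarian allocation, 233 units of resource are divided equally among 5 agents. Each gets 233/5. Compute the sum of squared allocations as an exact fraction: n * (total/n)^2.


Step 1: Each agent's share = 233/5
Step 2: Square of each share = (233/5)^2 = 54289/25
Step 3: Sum of squares = 5 * 54289/25 = 54289/5

54289/5


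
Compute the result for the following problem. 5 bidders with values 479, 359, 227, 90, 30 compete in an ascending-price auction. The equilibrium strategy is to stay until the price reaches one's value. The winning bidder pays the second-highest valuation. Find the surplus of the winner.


Step 1: Identify the highest value: 479
Step 2: Identify the second-highest value: 359
Step 3: The final price = second-highest value = 359
Step 4: Surplus = 479 - 359 = 120

120


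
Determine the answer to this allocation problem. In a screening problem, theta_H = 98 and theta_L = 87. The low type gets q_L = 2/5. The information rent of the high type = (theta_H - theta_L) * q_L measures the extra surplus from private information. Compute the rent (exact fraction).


Step 1: theta_H - theta_L = 98 - 87 = 11
Step 2: Information rent = (theta_H - theta_L) * q_L
Step 3: = 11 * 2/5
Step 4: = 22/5

22/5


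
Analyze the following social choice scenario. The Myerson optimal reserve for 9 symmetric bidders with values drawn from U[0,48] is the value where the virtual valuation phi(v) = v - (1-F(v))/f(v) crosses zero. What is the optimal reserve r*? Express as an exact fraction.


Step 1: For U[0,48], F(v) = v/48 and f(v) = 1/48
Step 2: phi(v) = v - (1 - v/48)/(1/48) = v - (48 - v) = 2v - 48
Step 3: Set phi(r*) = 0: 2r* - 48 = 0
Step 4: r* = 48/2 = 24 (the number of bidders n = 9 does not enter)

24


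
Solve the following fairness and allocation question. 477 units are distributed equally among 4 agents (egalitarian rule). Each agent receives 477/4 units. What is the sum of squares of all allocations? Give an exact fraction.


Step 1: Each agent's share = 477/4
Step 2: Square of each share = (477/4)^2 = 227529/16
Step 3: Sum of squares = 4 * 227529/16 = 227529/4

227529/4


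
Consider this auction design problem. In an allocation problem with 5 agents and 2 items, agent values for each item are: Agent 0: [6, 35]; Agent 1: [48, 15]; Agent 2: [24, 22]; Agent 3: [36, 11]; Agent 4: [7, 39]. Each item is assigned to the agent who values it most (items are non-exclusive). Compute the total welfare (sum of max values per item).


Step 1: For each item, find the maximum value among all agents.
Step 2: Item 0 -> Agent 1 (value 48)
Step 3: Item 1 -> Agent 4 (value 39)
Step 4: Total welfare = 48 + 39 = 87

87


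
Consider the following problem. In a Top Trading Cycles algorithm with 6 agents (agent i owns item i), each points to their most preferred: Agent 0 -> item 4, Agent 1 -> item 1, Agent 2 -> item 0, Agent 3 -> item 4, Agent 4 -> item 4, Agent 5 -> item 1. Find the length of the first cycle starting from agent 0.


Step 1: Trace the pointer graph from agent 0: 0 -> 4 -> 4
Step 2: A cycle is detected when we revisit agent 4
Step 3: The cycle is: 4 -> 4
Step 4: Cycle length = 1

1


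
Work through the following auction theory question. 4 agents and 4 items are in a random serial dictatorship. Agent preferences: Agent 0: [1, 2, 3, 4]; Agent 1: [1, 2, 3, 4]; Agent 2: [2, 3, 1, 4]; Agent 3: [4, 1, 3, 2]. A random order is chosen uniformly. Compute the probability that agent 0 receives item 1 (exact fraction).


Step 1: Agent 0 wants item 1
Step 2: There are 24 possible orderings of agents
Step 3: In 12 orderings, agent 0 gets item 1
Step 4: Probability = 12/24 = 1/2

1/2


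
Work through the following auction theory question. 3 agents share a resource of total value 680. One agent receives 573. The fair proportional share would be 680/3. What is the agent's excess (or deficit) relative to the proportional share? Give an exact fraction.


Step 1: Proportional share = 680/3
Step 2: Agent's actual allocation = 573
Step 3: Excess = 573 - 680/3 = 1039/3

1039/3


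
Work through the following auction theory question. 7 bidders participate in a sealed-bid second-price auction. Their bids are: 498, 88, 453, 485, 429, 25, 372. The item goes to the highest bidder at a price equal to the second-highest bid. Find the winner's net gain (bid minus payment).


Step 1: Sort bids in descending order: 498, 485, 453, 429, 372, 88, 25
Step 2: The winning bid is the highest: 498
Step 3: The payment equals the second-highest bid: 485
Step 4: Surplus = winner's bid - payment = 498 - 485 = 13

13


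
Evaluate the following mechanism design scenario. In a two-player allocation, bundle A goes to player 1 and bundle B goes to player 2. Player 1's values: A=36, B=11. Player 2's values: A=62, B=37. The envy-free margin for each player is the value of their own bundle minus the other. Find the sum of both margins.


Step 1: Player 1's margin = v1(A) - v1(B) = 36 - 11 = 25
Step 2: Player 2's margin = v2(B) - v2(A) = 37 - 62 = -25
Step 3: Total margin = 25 + -25 = 0

0


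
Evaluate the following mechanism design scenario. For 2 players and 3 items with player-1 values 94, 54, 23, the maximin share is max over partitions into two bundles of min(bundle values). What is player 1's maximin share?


Step 1: Item values = 94, 54, 23
Step 2: Enumerate all 2-bundle partitions and take the smaller bundle:
  Partition 1: {94} vs {54,23} -> bundles 94, 77; min = 77
  Partition 2: {54} vs {94,23} -> bundles 54, 117; min = 54
  Partition 3: {23} vs {94,54} -> bundles 23, 148; min = 23
Step 3: MMS = max(77, 54, 23) = 77

77


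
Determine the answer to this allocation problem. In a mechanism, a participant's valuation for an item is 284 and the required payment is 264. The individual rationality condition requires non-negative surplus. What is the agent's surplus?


Step 1: Surplus = value - payment = 284 - 264 = 20
Step 2: IR is satisfied (surplus >= 0)

20


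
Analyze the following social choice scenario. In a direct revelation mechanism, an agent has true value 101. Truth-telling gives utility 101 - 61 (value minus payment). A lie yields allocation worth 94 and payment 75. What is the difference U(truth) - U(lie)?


Step 1: U(truth) = value - payment = 101 - 61 = 40
Step 2: U(lie) = allocation - payment = 94 - 75 = 19
Step 3: IC gap = 40 - 19 = 21

21


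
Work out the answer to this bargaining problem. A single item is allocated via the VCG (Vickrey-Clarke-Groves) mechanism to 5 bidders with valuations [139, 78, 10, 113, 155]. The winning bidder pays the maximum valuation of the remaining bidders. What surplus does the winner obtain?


Step 1: The winner is the agent with the highest value: agent 4 with value 155
Step 2: Values of other agents: [139, 78, 10, 113]
Step 3: VCG payment = max of others' values = 139
Step 4: Surplus = 155 - 139 = 16

16


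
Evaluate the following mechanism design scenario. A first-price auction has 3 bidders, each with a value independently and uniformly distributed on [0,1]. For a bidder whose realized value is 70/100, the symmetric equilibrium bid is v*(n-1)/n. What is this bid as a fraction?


Step 1: The symmetric BNE bidding function is b(v) = v * (n-1) / n
Step 2: Substitute v = 7/10 and n = 3
Step 3: b = 7/10 * 2/3
Step 4: b = 7/15

7/15


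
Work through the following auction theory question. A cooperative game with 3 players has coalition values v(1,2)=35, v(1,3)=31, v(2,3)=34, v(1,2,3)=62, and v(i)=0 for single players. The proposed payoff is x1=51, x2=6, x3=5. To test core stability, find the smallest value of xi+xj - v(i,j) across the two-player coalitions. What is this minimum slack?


Step 1: Slack for coalition (1,2): x1+x2 - v12 = 57 - 35 = 22
Step 2: Slack for coalition (1,3): x1+x3 - v13 = 56 - 31 = 25
Step 3: Slack for coalition (2,3): x2+x3 - v23 = 11 - 34 = -23
Step 4: Minimum slack = min(22, 25, -23) = -23, attained by (2,3); coalition (2,3) can block (slack < 0), so the allocation is not in the core

-23


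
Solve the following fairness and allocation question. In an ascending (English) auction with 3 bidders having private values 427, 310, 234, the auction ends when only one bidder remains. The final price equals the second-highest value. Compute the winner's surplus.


Step 1: Identify the highest value: 427
Step 2: Identify the second-highest value: 310
Step 3: The final price = second-highest value = 310
Step 4: Surplus = 427 - 310 = 117

117


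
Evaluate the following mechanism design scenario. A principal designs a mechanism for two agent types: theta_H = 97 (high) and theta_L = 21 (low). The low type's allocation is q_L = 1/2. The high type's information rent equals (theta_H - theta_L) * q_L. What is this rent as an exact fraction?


Step 1: theta_H - theta_L = 97 - 21 = 76
Step 2: Information rent = (theta_H - theta_L) * q_L
Step 3: = 76 * 1/2
Step 4: = 38

38


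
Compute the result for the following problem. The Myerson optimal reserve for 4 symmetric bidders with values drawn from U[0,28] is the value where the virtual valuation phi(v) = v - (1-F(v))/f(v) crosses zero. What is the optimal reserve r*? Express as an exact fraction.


Step 1: For U[0,28], F(v) = v/28 and f(v) = 1/28
Step 2: phi(v) = v - (1 - v/28)/(1/28) = v - (28 - v) = 2v - 28
Step 3: Set phi(r*) = 0: 2r* - 28 = 0
Step 4: r* = 28/2 = 14 (the number of bidders n = 4 does not enter)

14
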